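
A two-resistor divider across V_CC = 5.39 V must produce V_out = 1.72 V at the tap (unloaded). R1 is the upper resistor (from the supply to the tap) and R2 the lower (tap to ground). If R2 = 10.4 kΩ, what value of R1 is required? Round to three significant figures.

Required fraction k = V_out/V_CC = 0.3191.
R1 = R2·(1/k − 1) = 10.4 × 2.134 = 22.19 kΩ.

R1 ≈ 22.2 kΩ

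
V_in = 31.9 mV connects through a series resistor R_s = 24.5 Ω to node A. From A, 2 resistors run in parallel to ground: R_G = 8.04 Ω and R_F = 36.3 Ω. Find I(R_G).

I ≈ 0.840 mA

Combine the parallel branches: R_p = (1/8.04 + 1/36.3)⁻¹ = 6.582 Ω.
V_A by voltage divider: V_A = 31.9 × 6.582/(24.5 + 6.582) = 6.755 mV.
Branch current I = V_A/R_G = 6.755/8.04 = 0.8402 mA.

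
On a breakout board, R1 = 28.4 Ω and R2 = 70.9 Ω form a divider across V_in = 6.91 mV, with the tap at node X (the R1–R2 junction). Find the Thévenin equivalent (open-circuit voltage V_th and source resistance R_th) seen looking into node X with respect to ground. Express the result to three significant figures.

V_th ≈ 4.93 mV, R_th ≈ 20.3 Ω

V_th is the unloaded tap voltage: V_in · R2/(R1+R2) = 6.91 × 0.7140 = 4.934 mV.
Zeroing V_in shorts the top of R1 to ground, so R_th = R1 ‖ R2 = 20.28 Ω.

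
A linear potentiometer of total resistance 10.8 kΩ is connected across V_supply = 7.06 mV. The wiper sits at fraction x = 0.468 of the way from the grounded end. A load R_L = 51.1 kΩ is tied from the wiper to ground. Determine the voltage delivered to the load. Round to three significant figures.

The pot divides into 5.746 kΩ above the wiper and 5.054 kΩ below.
R_L loads the lower segment: effective lower R = 4.599 kΩ.
Loaded-divider output: V_out = 7.06 × 0.4446 = 3.139 mV.

V_out ≈ 3.14 mV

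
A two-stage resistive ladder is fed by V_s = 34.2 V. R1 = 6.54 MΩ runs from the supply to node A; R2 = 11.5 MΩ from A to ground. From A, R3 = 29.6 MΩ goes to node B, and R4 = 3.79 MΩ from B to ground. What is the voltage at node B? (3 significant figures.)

Looking into the second stage from A: R3 + R4 = 33.39 MΩ appears in parallel with R2.
Effective lower resistance at A: R2 ‖ 33.39 = 8.554 MΩ.
So V_A = 34.2 × 0.5667 = 19.38 V.
Stage 2 is unloaded, so V_B = V_A · R4/(R3+R4) = 19.38 × 3.79/33.39 = 2.200 V.

V_B ≈ 2.20 V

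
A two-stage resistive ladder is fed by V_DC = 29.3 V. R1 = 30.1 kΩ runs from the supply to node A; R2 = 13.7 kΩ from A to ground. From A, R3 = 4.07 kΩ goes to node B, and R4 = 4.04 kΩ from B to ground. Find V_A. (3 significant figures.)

V_A ≈ 4.24 V

The second stage (R3 + R4 = 8.110 kΩ) loads node A in parallel with R2.
Effective lower resistance at A: R2 ‖ 8.110 = 5.094 kΩ.
V_A = 29.3 × 5.094/(30.1 + 5.094) = 4.241 V.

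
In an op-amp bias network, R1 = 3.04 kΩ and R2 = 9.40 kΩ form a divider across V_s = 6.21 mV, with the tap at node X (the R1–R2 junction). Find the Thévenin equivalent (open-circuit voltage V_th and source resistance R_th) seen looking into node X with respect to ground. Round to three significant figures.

V_th ≈ 4.69 mV, R_th ≈ 2.30 kΩ

V_th is the unloaded tap voltage: V_s · R2/(R1+R2) = 6.21 × 0.7556 = 4.692 mV.
Zeroing V_s shorts the top of R1 to ground, so R_th = R1 ‖ R2 = 2.297 kΩ.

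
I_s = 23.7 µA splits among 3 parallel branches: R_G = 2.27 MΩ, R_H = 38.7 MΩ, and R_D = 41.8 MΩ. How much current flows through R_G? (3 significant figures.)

I ≈ 21.3 µA

Total conductance ΣG = 1/2.27 + 1/38.7 + 1/41.8 = 0.4903 (units of 1/MΩ).
R_G takes the fraction G_k/ΣG = 0.4405/0.4903 = 0.8985, so I = 23.7 × 0.8985 = 21.29 µA.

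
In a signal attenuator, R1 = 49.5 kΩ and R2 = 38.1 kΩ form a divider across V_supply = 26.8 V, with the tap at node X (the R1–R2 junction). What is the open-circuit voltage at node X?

V_th ≈ 11.7 V

Open-circuit (no load on X): V_th = V_supply · R2/(R1 + R2) = 26.8 × 38.1/(49.50 + 38.1) = 11.66 V.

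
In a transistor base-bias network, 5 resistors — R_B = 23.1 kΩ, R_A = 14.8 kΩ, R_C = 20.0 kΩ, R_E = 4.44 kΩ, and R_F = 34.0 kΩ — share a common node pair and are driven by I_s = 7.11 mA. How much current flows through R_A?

ΣG = 1/23.1 + 1/14.8 + 1/20.0 + 1/4.44 + 1/34.0 = 0.4155.
By the current-divider rule, I = I_s · G_k/ΣG = 7.11 × 0.1626 = 1.156 mA.

I ≈ 1.16 mA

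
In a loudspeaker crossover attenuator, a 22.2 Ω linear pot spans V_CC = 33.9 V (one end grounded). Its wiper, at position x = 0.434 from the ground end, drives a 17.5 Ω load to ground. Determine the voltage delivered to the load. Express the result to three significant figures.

V_out ≈ 11.2 V

The pot divides into 12.57 Ω above the wiper and 9.635 Ω below.
R_L loads the lower segment: effective lower R = 6.214 Ω.
V_out = 33.9 × 6.214/(12.57 + 6.214) = 11.22 V.
(Unloaded: V_out = x·V_CC = 14.7 V.)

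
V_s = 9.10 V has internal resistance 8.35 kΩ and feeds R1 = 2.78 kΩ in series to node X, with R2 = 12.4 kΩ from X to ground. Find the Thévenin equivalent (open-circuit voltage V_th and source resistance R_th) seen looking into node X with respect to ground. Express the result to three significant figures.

V_th ≈ 4.80 V, R_th ≈ 5.87 kΩ

R1' = 8.35 + 2.78 = 11.13 kΩ (source resistance + R1).
V_th is the unloaded tap voltage: V_s · R2/(R1'+R2) = 9.10 × 0.5270 = 4.796 V.
With V_s suppressed (replaced by a short), R_th = R1' ‖ R2 = (11.13 × 12.4)/(11.13 + 12.4) = 5.865 kΩ.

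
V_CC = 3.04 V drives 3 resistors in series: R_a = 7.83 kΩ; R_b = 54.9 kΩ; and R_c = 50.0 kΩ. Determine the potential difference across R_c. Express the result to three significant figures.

V ≈ 1.35 V

Total series resistance ΣR = 7.83 + 54.9 + 50.0 = 112.7 kΩ.
By the voltage-divider rule, V = 3.04 × 50.00/112.7 = 1.348 V.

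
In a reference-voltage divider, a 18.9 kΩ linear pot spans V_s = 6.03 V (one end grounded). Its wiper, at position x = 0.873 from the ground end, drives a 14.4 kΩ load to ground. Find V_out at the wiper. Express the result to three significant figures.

Lower segment x·R_p = 16.50 kΩ; upper segment (1−x)·R_p = 2.400 kΩ.
R_L loads the lower segment: effective lower R = 7.689 kΩ.
Loaded-divider output: V_out = 6.03 × 0.7621 = 4.595 V.
(Unloaded: V_out = x·V_s = 5.26 V.)

V_out ≈ 4.60 V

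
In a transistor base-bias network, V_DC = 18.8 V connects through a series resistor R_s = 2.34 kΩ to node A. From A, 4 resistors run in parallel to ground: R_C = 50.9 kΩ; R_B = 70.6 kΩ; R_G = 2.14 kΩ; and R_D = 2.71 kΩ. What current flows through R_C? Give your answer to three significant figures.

Parallel bank: R_p = 1/(1/50.9 + 1/70.6 + 1/2.14 + 1/2.71) = 1.149 kΩ.
V_A = 18.8 × 1.149/3.489 = 6.192 V.
Branch current I = V_A/R_C = 6.192/50.9 = 0.1217 mA.

I ≈ 0.122 mA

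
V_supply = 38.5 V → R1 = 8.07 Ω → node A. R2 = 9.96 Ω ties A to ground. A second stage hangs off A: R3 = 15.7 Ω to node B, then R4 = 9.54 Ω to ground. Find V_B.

V_B ≈ 6.83 V

Node A sees R2 in parallel with the series input of stage 2, R3 + R4 = 25.24 Ω.
R2 ‖ (R3+R4) = 7.142 Ω.
So V_A = 38.5 × 0.4695 = 18.08 V.
V_B = V_A × 0.3780 = 6.832 V.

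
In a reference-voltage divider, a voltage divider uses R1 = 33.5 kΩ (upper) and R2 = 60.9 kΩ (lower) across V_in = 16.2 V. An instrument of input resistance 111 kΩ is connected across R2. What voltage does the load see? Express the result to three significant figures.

V_out ≈ 8.75 V

First combine the lower leg with the load: R2 ‖ R_L = 39.32 kΩ.
Voltage divider with the loaded lower leg: V_out = 16.2 × 39.32/(33.5 + 39.32) = 16.2 × 0.5400 = 8.748 V.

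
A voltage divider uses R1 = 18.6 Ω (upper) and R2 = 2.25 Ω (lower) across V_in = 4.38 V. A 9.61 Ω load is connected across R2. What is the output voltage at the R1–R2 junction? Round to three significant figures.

R2 ‖ R_L = (2.25 × 9.61)/(2.25 + 9.61) = 1.823 Ω.
Then V_out = V_in · R2'/(R1 + R2') = 4.38 × 1.823/20.42 = 0.3910 V.
(Unloaded it would be 0.473 V; the load pulls it down.)

V_out ≈ 0.391 V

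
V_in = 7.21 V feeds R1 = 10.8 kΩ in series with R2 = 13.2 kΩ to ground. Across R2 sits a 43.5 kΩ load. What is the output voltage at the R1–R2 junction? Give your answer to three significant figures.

R2 ‖ R_L = (13.2 × 43.5)/(13.2 + 43.5) = 10.13 kΩ.
Voltage divider with the loaded lower leg: V_out = 7.21 × 10.13/(10.8 + 10.13) = 7.21 × 0.4839 = 3.489 V.
(Unloaded it would be 3.97 V; the load pulls it down.)

V_out ≈ 3.49 V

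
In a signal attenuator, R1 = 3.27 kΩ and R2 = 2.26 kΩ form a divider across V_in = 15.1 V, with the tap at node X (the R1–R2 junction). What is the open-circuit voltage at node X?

V_th ≈ 6.17 V

With X open, the divider is unloaded: V_th = 15.1 × 2.26/5.530 = 6.171 V.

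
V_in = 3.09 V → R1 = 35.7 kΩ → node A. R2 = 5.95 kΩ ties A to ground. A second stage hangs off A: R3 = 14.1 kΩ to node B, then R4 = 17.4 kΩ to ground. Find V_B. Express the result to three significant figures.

V_B ≈ 0.210 V

Looking into the second stage from A: R3 + R4 = 31.50 kΩ appears in parallel with R2.
Effective lower resistance at A: R2 ‖ 31.50 = 5.005 kΩ.
First divider: V_A = V_in · 5.005/(35.7 + 5.005) = 0.3799 V.
Then the unloaded second divider: V_B = V_A × R4/(R3+R4) = 0.3799 × 0.5524 = 0.2099 V.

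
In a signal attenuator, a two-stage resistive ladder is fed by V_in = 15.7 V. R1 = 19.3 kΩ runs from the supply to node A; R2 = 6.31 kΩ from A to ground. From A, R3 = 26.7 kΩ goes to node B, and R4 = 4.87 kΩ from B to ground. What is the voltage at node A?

Looking into the second stage from A: R3 + R4 = 31.57 kΩ appears in parallel with R2.
R2 ‖ (R3+R4) = 5.259 kΩ.
So V_A = 15.7 × 0.2141 = 3.362 V.

V_A ≈ 3.36 V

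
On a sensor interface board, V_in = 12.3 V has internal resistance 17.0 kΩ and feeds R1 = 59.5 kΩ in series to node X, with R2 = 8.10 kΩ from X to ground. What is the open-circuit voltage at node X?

R1' = 17.0 + 59.5 = 76.50 kΩ (source resistance + R1).
V_th is the unloaded tap voltage: V_in · R2/(R1'+R2) = 12.3 × 0.09574 = 1.178 V.

V_th ≈ 1.18 V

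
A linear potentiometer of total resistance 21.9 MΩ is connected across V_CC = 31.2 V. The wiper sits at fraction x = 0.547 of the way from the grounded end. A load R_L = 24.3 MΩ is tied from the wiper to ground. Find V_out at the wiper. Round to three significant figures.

V_out ≈ 14.0 V

The pot divides into 9.921 MΩ above the wiper and 11.98 MΩ below.
R_L loads the lower segment: effective lower R = 8.024 MΩ.
V_out = 31.2 × 8.024/(9.921 + 8.024) = 13.95 V.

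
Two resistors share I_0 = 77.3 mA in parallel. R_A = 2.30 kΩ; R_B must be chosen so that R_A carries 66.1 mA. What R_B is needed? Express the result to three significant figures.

R_B ≈ 13.6 kΩ

The fraction through R_A equals R_B/(R_A+R_B).
With f = 0.8551, R_B = R_A · f/(1−f) = 2.30 × 5.902 = 13.57 kΩ.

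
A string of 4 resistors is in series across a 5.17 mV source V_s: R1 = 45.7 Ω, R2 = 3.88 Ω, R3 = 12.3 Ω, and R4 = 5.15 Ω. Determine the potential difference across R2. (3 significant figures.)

Total series resistance ΣR = 45.7 + 3.88 + 12.3 + 5.15 = 67.03 Ω.
V = V_s · R/ΣR = 5.17 × 0.05788 = 0.2993 mV.

V ≈ 0.299 mV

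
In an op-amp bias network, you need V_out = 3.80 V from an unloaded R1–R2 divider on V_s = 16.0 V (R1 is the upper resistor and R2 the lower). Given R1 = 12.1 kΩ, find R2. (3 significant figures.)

V_out/V_s = R2/(R1+R2) = 0.2375.
So R2 = R1 · V_out/(V_s − V_out) = 12.1 × 3.80/(16.0 − 3.80) = 12.1 × 0.3115 = 3.769 kΩ.

R2 ≈ 3.77 kΩ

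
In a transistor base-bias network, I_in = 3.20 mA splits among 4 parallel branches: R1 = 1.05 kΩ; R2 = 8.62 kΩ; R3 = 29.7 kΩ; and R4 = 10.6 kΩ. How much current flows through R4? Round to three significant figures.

Total conductance ΣG = 1/1.05 + 1/8.62 + 1/29.7 + 1/10.6 = 1.196 (units of 1/kΩ).
Current divider: I(R4) = I_in · G_k/ΣG = 3.20 × (0.09434/1.196) = 3.20 × 0.07885 = 0.2523 mA.

I ≈ 0.252 mA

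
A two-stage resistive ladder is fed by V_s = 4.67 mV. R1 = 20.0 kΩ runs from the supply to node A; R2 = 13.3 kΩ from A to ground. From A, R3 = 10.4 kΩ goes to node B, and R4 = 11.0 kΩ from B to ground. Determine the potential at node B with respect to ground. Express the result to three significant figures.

V_B ≈ 0.698 mV

The second stage (R3 + R4 = 21.40 kΩ) loads node A in parallel with R2.
Effective lower resistance at A: R2 ‖ 21.40 = 8.202 kΩ.
V_A = 4.67 × 8.202/(20.0 + 8.202) = 1.358 mV.
V_B = V_A × 0.5140 = 0.6981 mV.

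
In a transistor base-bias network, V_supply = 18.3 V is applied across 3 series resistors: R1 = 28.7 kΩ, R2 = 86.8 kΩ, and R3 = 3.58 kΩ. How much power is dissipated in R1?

The common current is I = 18.3/119.1 = 0.1537 mA.
P(R1) = I²·R1 = (0.1537)² × 28.7 = 0.6778 mW.

P ≈ 0.678 mW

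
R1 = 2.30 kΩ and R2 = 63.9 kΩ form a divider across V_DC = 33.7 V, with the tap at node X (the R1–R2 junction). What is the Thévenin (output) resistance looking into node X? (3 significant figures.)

R_th ≈ 2.22 kΩ

Looking into X with the source shorted: R_th = R1·R2/(R1+R2) = 2.300 × 63.9/66.20 = 2.220 kΩ.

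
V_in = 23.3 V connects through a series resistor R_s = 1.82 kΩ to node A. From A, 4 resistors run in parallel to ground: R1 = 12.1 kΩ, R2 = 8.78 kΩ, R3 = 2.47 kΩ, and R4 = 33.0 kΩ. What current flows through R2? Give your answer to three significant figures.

I ≈ 1.23 mA

Equivalent of the parallel group: R_p = 1.583 kΩ.
V_A by voltage divider: V_A = 23.3 × 1.583/(1.82 + 1.583) = 10.84 V.
I(R2) = V_A / R2 = 10.84/8.78 = 1.234 mA.
(Check via current divider: I_total = 6.847 mA; share G_k/ΣG = 0.1803 → same result.)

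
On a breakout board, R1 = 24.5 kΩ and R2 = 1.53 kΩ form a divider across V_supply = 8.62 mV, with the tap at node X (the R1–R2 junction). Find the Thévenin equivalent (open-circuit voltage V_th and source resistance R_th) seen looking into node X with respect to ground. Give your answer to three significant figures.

V_th ≈ 0.507 mV, R_th ≈ 1.44 kΩ

With X open, the divider is unloaded: V_th = 8.62 × 1.53/26.03 = 0.5067 mV.
Zeroing V_supply shorts the top of R1 to ground, so R_th = R1 ‖ R2 = 1.440 kΩ.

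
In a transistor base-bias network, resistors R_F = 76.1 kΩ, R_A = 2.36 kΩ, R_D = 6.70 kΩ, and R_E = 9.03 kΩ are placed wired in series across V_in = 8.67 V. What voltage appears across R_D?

ΣR = 76.1 + 2.36 + 6.70 + 9.03 = 94.19 kΩ.
Voltage divider: V = V_in · (6.700 / 94.19) = 8.67 × 0.07113 = 0.6167 V.

V ≈ 0.617 V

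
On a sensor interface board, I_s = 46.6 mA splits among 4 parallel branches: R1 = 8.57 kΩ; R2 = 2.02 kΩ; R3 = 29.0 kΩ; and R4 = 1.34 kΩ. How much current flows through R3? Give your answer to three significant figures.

Total conductance ΣG = 1/8.57 + 1/2.02 + 1/29.0 + 1/1.34 = 1.392 (units of 1/kΩ).
By the current-divider rule, I = I_s · G_k/ΣG = 46.6 × 0.02476 = 1.154 mA.

I ≈ 1.15 mA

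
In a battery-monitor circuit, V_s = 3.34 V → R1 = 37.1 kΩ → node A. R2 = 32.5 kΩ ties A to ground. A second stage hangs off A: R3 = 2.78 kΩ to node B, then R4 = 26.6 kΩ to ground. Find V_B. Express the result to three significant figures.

Node A sees R2 in parallel with the series input of stage 2, R3 + R4 = 29.38 kΩ.
R2 ‖ (R3+R4) = 15.43 kΩ.
V_A = 3.34 × 15.43/(37.1 + 15.43) = 0.9811 V.
V_B = V_A × 0.9054 = 0.8883 V.

V_B ≈ 0.888 V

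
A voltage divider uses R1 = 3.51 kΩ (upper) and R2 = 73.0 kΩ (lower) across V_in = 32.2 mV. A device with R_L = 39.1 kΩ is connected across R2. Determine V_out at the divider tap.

V_out ≈ 28.3 mV

The load sits in parallel with R2, giving an effective lower resistance R2' = R2·R_L/(R2+R_L) = 25.46 kΩ.
Voltage divider with the loaded lower leg: V_out = 32.2 × 25.46/(3.51 + 25.46) = 32.2 × 0.8788 = 28.30 mV.
(Unloaded it would be 30.7 mV; the load pulls it down.)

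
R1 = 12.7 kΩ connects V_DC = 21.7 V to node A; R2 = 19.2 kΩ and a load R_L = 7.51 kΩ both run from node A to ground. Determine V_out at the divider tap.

The load sits in parallel with R2, giving an effective lower resistance R2' = R2·R_L/(R2+R_L) = 5.398 kΩ.
Then V_out = V_DC · R2'/(R1 + R2') = 21.7 × 5.398/18.10 = 6.473 V.

V_out ≈ 6.47 V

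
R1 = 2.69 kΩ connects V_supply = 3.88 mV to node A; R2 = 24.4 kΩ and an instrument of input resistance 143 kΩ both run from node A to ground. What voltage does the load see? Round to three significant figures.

V_out ≈ 3.44 mV

First combine the lower leg with the load: R2 ‖ R_L = 20.84 kΩ.
Now apply the divider: V_out = 3.88 × 0.8857 = 3.436 mV.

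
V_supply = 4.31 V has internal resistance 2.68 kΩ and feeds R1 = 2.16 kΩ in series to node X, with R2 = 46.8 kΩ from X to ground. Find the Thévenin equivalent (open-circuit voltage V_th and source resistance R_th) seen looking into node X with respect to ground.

R1' = 2.68 + 2.16 = 4.840 kΩ (source resistance + R1).
V_th is the unloaded tap voltage: V_supply · R2/(R1'+R2) = 4.31 × 0.9063 = 3.906 V.
Zeroing V_supply shorts the top of R1' to ground, so R_th = R1' ‖ R2 = 4.386 kΩ.

V_th ≈ 3.91 V, R_th ≈ 4.39 kΩ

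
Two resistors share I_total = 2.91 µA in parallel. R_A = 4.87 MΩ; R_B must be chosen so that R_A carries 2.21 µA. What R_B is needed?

R_B ≈ 15.4 MΩ

The fraction through R_A equals R_B/(R_A+R_B).
With f = 0.7595, R_B = R_A · f/(1−f) = 4.87 × 3.157 = 15.38 MΩ.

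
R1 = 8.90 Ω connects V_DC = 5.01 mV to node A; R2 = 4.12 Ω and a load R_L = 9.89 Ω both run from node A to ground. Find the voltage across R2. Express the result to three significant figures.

V_out ≈ 1.23 mV

R2 ‖ R_L = (4.12 × 9.89)/(4.12 + 9.89) = 2.908 Ω.
Then V_out = V_DC · R2'/(R1 + R2') = 5.01 × 2.908/11.81 = 1.234 mV.
(Unloaded it would be 1.59 mV; the load pulls it down.)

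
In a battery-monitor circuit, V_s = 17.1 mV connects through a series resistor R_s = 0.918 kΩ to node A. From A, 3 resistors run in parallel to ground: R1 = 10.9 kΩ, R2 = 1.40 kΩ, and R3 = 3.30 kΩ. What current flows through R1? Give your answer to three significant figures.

Equivalent of the parallel group: R_p = 0.9017 kΩ.
V_A by voltage divider: V_A = 17.1 × 0.9017/(0.918 + 0.9017) = 8.473 mV.
Branch current I = V_A/R1 = 8.473/10.9 = 0.7774 µA.

I ≈ 0.777 µA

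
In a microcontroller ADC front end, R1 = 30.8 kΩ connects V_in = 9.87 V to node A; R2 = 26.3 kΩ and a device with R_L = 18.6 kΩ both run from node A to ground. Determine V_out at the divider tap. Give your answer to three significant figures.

V_out ≈ 2.58 V

First combine the lower leg with the load: R2 ‖ R_L = 10.89 kΩ.
Then V_out = V_in · R2'/(R1 + R2') = 9.87 × 10.89/41.69 = 2.579 V.
(Unloaded it would be 4.55 V; the load pulls it down.)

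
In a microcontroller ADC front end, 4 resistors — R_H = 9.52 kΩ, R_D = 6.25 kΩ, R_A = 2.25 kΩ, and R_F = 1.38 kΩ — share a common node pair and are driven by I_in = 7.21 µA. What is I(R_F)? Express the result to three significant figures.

I ≈ 3.64 µA

Conductances: ΣG = 1/9.52 + 1/6.25 + 1/2.25 + 1/1.38 = 1.434 (1/kΩ).
R_F takes the fraction G_k/ΣG = 0.7246/1.434 = 0.5053, so I = 7.21 × 0.5053 = 3.643 µA.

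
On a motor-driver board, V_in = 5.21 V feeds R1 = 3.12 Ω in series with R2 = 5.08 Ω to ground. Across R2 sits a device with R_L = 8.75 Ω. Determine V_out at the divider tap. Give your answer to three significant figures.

V_out ≈ 2.64 V

R2 ‖ R_L = (5.08 × 8.75)/(5.08 + 8.75) = 3.214 Ω.
Voltage divider with the loaded lower leg: V_out = 5.21 × 3.214/(3.12 + 3.214) = 5.21 × 0.5074 = 2.644 V.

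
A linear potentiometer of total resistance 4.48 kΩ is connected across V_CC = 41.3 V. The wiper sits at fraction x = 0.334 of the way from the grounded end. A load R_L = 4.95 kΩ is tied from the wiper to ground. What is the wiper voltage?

V_out ≈ 11.5 V

Split the track: R_lower = x·R_p = 1.496 kΩ, R_upper = (1−x)·R_p = 2.984 kΩ.
Lower segment in parallel with the load: 1.496 ‖ 4.95 = 1.149 kΩ.
Loaded-divider output: V_out = 41.3 × 0.2780 = 11.48 V.
(Unloaded: V_out = x·V_CC = 13.8 V.)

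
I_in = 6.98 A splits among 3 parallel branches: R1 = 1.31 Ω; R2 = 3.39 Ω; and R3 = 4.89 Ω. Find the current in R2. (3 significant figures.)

Total conductance ΣG = 1/1.31 + 1/3.39 + 1/4.89 = 1.263 (units of 1/Ω).
Current divider: I(R2) = I_in · G_k/ΣG = 6.98 × (0.2950/1.263) = 6.98 × 0.2336 = 1.630 A.

I ≈ 1.63 A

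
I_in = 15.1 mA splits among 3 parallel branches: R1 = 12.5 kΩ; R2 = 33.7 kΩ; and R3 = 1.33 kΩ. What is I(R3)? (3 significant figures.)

I ≈ 13.2 mA

Total conductance ΣG = 1/12.5 + 1/33.7 + 1/1.33 = 0.8616 (units of 1/kΩ).
By the current-divider rule, I = I_in · G_k/ΣG = 15.1 × 0.8727 = 13.18 mA.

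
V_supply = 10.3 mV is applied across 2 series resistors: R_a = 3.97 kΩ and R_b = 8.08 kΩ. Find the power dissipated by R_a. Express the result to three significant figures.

Series current I = V_supply/ΣR = 10.3/12.05 = 0.8548 µA.
P = I²R = 0.7306 × 3.97 = 2.901 nW.

P ≈ 2.90 nW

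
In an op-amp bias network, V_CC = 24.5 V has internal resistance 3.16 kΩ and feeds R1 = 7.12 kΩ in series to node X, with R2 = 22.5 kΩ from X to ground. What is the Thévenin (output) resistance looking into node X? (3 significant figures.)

R_th ≈ 7.06 kΩ

R1' = 3.16 + 7.12 = 10.28 kΩ (source resistance + R1).
Zeroing V_CC shorts the top of R1' to ground, so R_th = R1' ‖ R2 = 7.056 kΩ.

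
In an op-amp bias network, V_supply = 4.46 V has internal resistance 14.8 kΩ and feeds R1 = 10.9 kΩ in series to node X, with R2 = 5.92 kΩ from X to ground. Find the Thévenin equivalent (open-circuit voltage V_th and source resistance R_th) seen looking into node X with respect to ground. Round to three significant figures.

R1' = 14.8 + 10.9 = 25.70 kΩ (source resistance + R1).
Open-circuit (no load on X): V_th = V_supply · R2/(R1' + R2) = 4.46 × 5.92/(25.70 + 5.92) = 0.8350 V.
Zeroing V_supply shorts the top of R1' to ground, so R_th = R1' ‖ R2 = 4.812 kΩ.

V_th ≈ 0.835 V, R_th ≈ 4.81 kΩ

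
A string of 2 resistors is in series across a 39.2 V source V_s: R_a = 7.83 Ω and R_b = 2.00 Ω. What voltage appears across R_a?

V ≈ 31.2 V

ΣR = 7.83 + 2.00 = 9.830 Ω.
Voltage divider: V = V_s · (7.830 / 9.830) = 39.2 × 0.7965 = 31.22 V.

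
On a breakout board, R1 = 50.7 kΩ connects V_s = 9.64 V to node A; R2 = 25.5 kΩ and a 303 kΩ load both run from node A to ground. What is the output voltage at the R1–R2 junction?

V_out ≈ 3.05 V

R2 ‖ R_L = (25.5 × 303)/(25.5 + 303) = 23.52 kΩ.
Voltage divider with the loaded lower leg: V_out = 9.64 × 23.52/(50.7 + 23.52) = 9.64 × 0.3169 = 3.055 V.
(Unloaded it would be 3.23 V; the load pulls it down.)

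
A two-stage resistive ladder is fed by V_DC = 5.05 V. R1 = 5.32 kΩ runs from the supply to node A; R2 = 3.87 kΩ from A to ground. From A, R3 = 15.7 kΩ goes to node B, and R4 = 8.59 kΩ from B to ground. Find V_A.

Node A sees R2 in parallel with the series input of stage 2, R3 + R4 = 24.29 kΩ.
Effective lower resistance at A: R2 ‖ 24.29 = 3.338 kΩ.
V_A = 5.05 × 3.338/(5.32 + 3.338) = 1.947 V.

V_A ≈ 1.95 V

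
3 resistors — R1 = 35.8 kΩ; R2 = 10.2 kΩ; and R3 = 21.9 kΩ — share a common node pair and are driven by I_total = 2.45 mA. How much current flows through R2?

Conductances: ΣG = 1/35.8 + 1/10.2 + 1/21.9 = 0.1716 (1/kΩ).
Current divider: I(R2) = I_total · G_k/ΣG = 2.45 × (0.09804/0.1716) = 2.45 × 0.5712 = 1.399 mA.

I ≈ 1.40 mA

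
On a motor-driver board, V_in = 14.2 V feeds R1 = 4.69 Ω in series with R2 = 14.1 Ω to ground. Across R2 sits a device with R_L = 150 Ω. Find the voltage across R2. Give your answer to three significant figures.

V_out ≈ 10.4 V

First combine the lower leg with the load: R2 ‖ R_L = 12.89 Ω.
Voltage divider with the loaded lower leg: V_out = 14.2 × 12.89/(4.69 + 12.89) = 14.2 × 0.7332 = 10.41 V.
(Unloaded it would be 10.7 V; the load pulls it down.)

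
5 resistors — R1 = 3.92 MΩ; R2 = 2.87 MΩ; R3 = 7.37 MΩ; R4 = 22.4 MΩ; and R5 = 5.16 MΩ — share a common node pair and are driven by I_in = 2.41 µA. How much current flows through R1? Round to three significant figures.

I ≈ 0.629 µA

Total conductance ΣG = 1/3.92 + 1/2.87 + 1/7.37 + 1/22.4 + 1/5.16 = 0.9777 (units of 1/MΩ).
Current divider: I(R1) = I_in · G_k/ΣG = 2.41 × (0.2551/0.9777) = 2.41 × 0.2609 = 0.6288 µA.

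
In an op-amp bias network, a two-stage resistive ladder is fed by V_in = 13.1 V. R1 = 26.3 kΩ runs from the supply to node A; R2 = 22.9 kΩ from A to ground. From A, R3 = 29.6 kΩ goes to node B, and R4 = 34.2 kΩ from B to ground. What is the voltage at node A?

V_A ≈ 5.12 V

Node A sees R2 in parallel with the series input of stage 2, R3 + R4 = 63.80 kΩ.
Effective lower resistance at A: R2 ‖ 63.80 = 16.85 kΩ.
First divider: V_A = V_in · 16.85/(26.3 + 16.85) = 5.116 V.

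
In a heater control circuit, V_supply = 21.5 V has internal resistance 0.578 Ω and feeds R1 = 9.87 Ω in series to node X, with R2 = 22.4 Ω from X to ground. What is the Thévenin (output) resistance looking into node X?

R_th ≈ 7.12 Ω

R1' = 0.578 + 9.87 = 10.45 Ω (source resistance + R1).
Looking into X with the source shorted: R_th = R1'·R2/(R1'+R2) = 10.45 × 22.4/32.85 = 7.125 Ω.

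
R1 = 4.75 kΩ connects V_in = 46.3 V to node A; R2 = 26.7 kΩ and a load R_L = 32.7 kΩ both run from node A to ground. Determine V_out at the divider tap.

V_out ≈ 35.0 V

R2 ‖ R_L = (26.7 × 32.7)/(26.7 + 32.7) = 14.70 kΩ.
Then V_out = V_in · R2'/(R1 + R2') = 46.3 × 14.70/19.45 = 34.99 V.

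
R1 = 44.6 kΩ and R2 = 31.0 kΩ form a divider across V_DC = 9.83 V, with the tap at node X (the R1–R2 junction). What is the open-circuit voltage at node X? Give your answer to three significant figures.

V_th ≈ 4.03 V

Open-circuit (no load on X): V_th = V_DC · R2/(R1 + R2) = 9.83 × 31.0/(44.60 + 31.0) = 4.031 V.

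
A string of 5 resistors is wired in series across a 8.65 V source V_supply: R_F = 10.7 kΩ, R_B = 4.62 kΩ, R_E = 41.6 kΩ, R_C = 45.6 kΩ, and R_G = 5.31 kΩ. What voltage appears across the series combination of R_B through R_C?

Series total: ΣR = 10.7 + 4.62 + 41.6 + 45.6 + 5.31 = 107.8 kΩ.
R_{R_B..R_C} = 4.62 + 41.6 + 45.6 = 91.82 kΩ.
By the voltage-divider rule, V = 8.65 × 91.82/107.8 = 7.366 V.

V ≈ 7.37 V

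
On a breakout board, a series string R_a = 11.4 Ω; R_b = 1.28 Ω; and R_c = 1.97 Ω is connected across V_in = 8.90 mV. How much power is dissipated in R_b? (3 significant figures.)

P ≈ 0.472 µW

ΣR = 14.65 Ω → I = 8.90/14.65 = 0.6075 mA.
P(R_b) = I²·R_b = (0.6075)² × 1.28 = 0.4724 µW.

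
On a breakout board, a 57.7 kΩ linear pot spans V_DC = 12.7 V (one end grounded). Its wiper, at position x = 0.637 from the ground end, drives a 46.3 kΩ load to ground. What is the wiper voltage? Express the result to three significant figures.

V_out ≈ 6.28 V

Split the track: R_lower = x·R_p = 36.75 kΩ, R_upper = (1−x)·R_p = 20.95 kΩ.
(x·R_p) ‖ R_L = 20.49 kΩ.
V_out = 12.7 × 20.49/(20.95 + 20.49) = 6.280 V.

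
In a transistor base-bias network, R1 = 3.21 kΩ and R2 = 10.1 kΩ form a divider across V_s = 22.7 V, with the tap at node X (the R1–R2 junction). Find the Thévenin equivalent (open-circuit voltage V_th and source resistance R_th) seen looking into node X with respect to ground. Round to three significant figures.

Open-circuit (no load on X): V_th = V_s · R2/(R1 + R2) = 22.7 × 10.1/(3.210 + 10.1) = 17.23 V.
Looking into X with the source shorted: R_th = R1·R2/(R1+R2) = 3.210 × 10.1/13.31 = 2.436 kΩ.

V_th ≈ 17.2 V, R_th ≈ 2.44 kΩ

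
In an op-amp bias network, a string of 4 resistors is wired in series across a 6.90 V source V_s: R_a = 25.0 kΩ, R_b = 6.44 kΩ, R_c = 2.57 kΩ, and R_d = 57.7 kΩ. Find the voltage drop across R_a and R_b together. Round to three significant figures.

Series total: ΣR = 25.0 + 6.44 + 2.57 + 57.7 = 91.71 kΩ.
R_{R_a..R_b} = 25.0 + 6.44 = 31.44 kΩ.
By the voltage-divider rule, V = 6.90 × 31.44/91.71 = 2.365 V.

V ≈ 2.37 V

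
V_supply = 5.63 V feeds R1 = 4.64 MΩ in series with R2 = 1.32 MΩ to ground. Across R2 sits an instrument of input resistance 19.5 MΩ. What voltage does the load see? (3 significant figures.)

V_out ≈ 1.18 V

R2 ‖ R_L = (1.32 × 19.5)/(1.32 + 19.5) = 1.236 MΩ.
Voltage divider with the loaded lower leg: V_out = 5.63 × 1.236/(4.64 + 1.236) = 5.63 × 0.2104 = 1.184 V.
(Unloaded it would be 1.25 V; the load pulls it down.)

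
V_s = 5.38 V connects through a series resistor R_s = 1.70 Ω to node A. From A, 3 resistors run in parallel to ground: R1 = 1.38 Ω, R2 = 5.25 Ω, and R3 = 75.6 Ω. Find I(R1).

I ≈ 1.51 A

Equivalent of the parallel group: R_p = 1.077 Ω.
V_A = 5.38 × 1.077/2.777 = 2.087 V.
I(R1) = V_A / R1 = 2.087/1.38 = 1.512 A.
(Check via current divider: I_total = 1.937 A; share G_k/ΣG = 0.7806 → same result.)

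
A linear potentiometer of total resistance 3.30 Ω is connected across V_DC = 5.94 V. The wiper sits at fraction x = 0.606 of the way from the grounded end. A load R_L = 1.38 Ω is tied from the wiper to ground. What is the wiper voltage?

Split the track: R_lower = x·R_p = 2.000 Ω, R_upper = (1−x)·R_p = 1.300 Ω.
(x·R_p) ‖ R_L = 0.8165 Ω.
Loaded-divider output: V_out = 5.94 × 0.3858 = 2.291 V.
(Unloaded: V_out = x·V_DC = 3.60 V.)

V_out ≈ 2.29 V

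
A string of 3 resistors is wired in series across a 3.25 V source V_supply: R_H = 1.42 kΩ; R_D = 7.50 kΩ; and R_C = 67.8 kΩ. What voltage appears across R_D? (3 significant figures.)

V ≈ 0.318 V

ΣR = 1.42 + 7.50 + 67.8 = 76.72 kΩ.
V = V_supply · R/ΣR = 3.25 × 0.09776 = 0.3177 V.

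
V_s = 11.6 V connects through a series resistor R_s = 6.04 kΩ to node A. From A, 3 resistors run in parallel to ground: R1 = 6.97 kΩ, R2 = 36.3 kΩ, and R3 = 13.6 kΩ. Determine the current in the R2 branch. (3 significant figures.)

I ≈ 0.129 mA

Parallel bank: R_p = 1/(1/6.97 + 1/36.3 + 1/13.6) = 4.089 kΩ.
V_A by voltage divider: V_A = 11.6 × 4.089/(6.04 + 4.089) = 4.683 V.
Branch current I = V_A/R2 = 4.683/36.3 = 0.1290 mA.
(Equivalently: I_total = 1.145 mA, then current-divider fraction G_k/ΣG = 0.1126.)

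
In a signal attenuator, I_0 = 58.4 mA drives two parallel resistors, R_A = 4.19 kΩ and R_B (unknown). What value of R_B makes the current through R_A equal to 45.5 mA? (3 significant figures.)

R_B ≈ 14.8 kΩ

In a two-way split, I_A/I_0 = R_B/(R_A + R_B).
With f = 0.7791, R_B = R_A · f/(1−f) = 4.19 × 3.527 = 14.78 kΩ.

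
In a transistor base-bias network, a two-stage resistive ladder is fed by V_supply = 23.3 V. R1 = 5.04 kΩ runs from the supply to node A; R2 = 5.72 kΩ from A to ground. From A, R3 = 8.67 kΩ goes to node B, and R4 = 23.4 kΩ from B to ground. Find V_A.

V_A ≈ 11.4 V

Looking into the second stage from A: R3 + R4 = 32.07 kΩ appears in parallel with R2.
R2 ‖ (R3+R4) = 4.854 kΩ.
First divider: V_A = V_supply · 4.854/(5.04 + 4.854) = 11.43 V.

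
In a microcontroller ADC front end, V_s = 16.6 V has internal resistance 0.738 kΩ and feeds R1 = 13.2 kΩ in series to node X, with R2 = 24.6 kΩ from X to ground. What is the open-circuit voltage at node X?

R1' = 0.738 + 13.2 = 13.94 kΩ (source resistance + R1).
V_th is the unloaded tap voltage: V_s · R2/(R1'+R2) = 16.6 × 0.6383 = 10.60 V.

V_th ≈ 10.6 V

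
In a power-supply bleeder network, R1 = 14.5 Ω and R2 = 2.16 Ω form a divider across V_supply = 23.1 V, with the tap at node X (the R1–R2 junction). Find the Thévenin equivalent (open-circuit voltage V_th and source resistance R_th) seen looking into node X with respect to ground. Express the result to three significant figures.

V_th is the unloaded tap voltage: V_supply · R2/(R1+R2) = 23.1 × 0.1297 = 2.995 V.
Looking into X with the source shorted: R_th = R1·R2/(R1+R2) = 14.50 × 2.16/16.66 = 1.880 Ω.

V_th ≈ 2.99 V, R_th ≈ 1.88 Ω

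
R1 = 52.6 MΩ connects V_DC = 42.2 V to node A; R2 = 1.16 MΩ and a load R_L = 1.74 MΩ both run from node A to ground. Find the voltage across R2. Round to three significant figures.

First combine the lower leg with the load: R2 ‖ R_L = 0.6960 MΩ.
Then V_out = V_DC · R2'/(R1 + R2') = 42.2 × 0.6960/53.30 = 0.5511 V.
(Unloaded it would be 0.911 V; the load pulls it down.)

V_out ≈ 0.551 V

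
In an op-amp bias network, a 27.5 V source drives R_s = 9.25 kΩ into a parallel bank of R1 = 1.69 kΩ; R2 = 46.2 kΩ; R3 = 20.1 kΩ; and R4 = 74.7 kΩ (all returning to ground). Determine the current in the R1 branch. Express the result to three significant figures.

I ≈ 2.24 mA

Combine the parallel branches: R_p = (1/1.69 + 1/46.2 + 1/20.1 + 1/74.7)⁻¹ = 1.478 kΩ.
V_A = 27.5 × 1.478/10.73 = 3.789 V.
Branch current I = V_A/R1 = 3.789/1.69 = 2.242 mA.
(Equivalently: I_total = 2.563 mA, then current-divider fraction G_k/ΣG = 0.8747.)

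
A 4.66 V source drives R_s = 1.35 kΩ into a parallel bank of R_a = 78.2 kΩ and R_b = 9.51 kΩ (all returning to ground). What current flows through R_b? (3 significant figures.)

I ≈ 0.423 mA

Equivalent of the parallel group: R_p = 8.479 kΩ.
V_A by voltage divider: V_A = 4.66 × 8.479/(1.35 + 8.479) = 4.020 V.
I(R_b) = V_A / R_b = 4.020/9.51 = 0.4227 mA.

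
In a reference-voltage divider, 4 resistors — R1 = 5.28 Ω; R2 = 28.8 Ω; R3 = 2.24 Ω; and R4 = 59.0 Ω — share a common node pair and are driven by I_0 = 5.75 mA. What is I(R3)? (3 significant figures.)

I ≈ 3.73 mA

ΣG = 1/5.28 + 1/28.8 + 1/2.24 + 1/59.0 = 0.6875.
By the current-divider rule, I = I_0 · G_k/ΣG = 5.75 × 0.6494 = 3.734 mA.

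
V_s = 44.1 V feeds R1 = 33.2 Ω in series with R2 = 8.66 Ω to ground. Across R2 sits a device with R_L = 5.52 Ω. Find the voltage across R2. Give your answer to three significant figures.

V_out ≈ 4.07 V

R2 ‖ R_L = (8.66 × 5.52)/(8.66 + 5.52) = 3.371 Ω.
Then V_out = V_s · R2'/(R1 + R2') = 44.1 × 3.371/36.57 = 4.065 V.
(Unloaded it would be 9.12 V; the load pulls it down.)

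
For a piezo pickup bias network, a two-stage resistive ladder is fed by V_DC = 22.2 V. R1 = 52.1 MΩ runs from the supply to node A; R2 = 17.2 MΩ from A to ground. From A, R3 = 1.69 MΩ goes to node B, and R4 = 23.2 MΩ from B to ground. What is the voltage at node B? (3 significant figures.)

The second stage (R3 + R4 = 24.89 MΩ) loads node A in parallel with R2.
Effective lower resistance at A: R2 ‖ 24.89 = 10.17 MΩ.
So V_A = 22.2 × 0.1633 = 3.626 V.
Then the unloaded second divider: V_B = V_A × R4/(R3+R4) = 3.626 × 0.9321 = 3.380 V.

V_B ≈ 3.38 V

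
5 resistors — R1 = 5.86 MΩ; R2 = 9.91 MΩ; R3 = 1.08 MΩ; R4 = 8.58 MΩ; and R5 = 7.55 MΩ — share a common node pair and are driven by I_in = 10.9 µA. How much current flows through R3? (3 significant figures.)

I ≈ 6.98 µA

Total conductance ΣG = 1/5.86 + 1/9.91 + 1/1.08 + 1/8.58 + 1/7.55 = 1.446 (units of 1/MΩ).
R3 takes the fraction G_k/ΣG = 0.9259/1.446 = 0.6401, so I = 10.9 × 0.6401 = 6.977 µA.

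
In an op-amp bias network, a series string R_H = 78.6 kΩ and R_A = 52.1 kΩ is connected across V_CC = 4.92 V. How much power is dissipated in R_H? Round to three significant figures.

P ≈ 0.111 mW

Series current I = V_CC/ΣR = 4.92/130.7 = 0.03764 mA.
P = I²R = 0.001417 × 78.6 = 0.1114 mW.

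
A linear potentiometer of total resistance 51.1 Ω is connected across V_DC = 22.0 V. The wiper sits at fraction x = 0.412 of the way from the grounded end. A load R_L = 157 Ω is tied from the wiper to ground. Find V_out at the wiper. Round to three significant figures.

Lower segment x·R_p = 21.05 Ω; upper segment (1−x)·R_p = 30.05 Ω.
(x·R_p) ‖ R_L = 18.56 Ω.
Loaded-divider output: V_out = 22.0 × 0.3819 = 8.402 V.

V_out ≈ 8.40 V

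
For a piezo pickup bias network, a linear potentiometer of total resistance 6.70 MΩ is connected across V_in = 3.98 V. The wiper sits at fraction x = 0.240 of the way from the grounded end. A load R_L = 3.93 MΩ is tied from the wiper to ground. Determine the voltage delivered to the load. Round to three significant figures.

Lower segment x·R_p = 1.608 MΩ; upper segment (1−x)·R_p = 5.092 MΩ.
(x·R_p) ‖ R_L = 1.141 MΩ.
Loaded-divider output: V_out = 3.98 × 0.1831 = 0.7286 V.

V_out ≈ 0.729 V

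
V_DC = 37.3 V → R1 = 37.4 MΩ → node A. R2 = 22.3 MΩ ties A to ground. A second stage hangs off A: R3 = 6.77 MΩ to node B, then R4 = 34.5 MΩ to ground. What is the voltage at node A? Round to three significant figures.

The second stage (R3 + R4 = 41.27 MΩ) loads node A in parallel with R2.
Effective lower resistance at A: R2 ‖ 41.27 = 14.48 MΩ.
V_A = 37.3 × 14.48/(37.4 + 14.48) = 10.41 V.

V_A ≈ 10.4 V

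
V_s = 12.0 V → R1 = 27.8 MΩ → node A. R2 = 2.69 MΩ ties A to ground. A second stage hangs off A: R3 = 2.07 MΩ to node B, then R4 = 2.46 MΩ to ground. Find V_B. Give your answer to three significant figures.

The second stage (R3 + R4 = 4.530 MΩ) loads node A in parallel with R2.
R2 ‖ (R3+R4) = 1.688 MΩ.
V_A = 12.0 × 1.688/(27.8 + 1.688) = 0.6868 V.
Stage 2 is unloaded, so V_B = V_A · R4/(R3+R4) = 0.6868 × 2.46/4.530 = 0.3730 V.

V_B ≈ 0.373 V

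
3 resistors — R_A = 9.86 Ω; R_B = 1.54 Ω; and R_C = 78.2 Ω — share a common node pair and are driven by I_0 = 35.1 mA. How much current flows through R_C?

ΣG = 1/9.86 + 1/1.54 + 1/78.2 = 0.7636.
Current divider: I(R_C) = I_0 · G_k/ΣG = 35.1 × (0.01279/0.7636) = 35.1 × 0.01675 = 0.5878 mA.

I ≈ 0.588 mA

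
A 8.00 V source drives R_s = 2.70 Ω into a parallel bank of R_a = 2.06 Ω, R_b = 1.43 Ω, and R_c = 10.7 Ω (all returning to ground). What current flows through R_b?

Equivalent of the parallel group: R_p = 0.7824 Ω.
V_A = 8.00 × 0.7824/3.482 = 1.797 V.
I(R_b) = V_A / R_b = 1.797/1.43 = 1.257 A.

I ≈ 1.26 A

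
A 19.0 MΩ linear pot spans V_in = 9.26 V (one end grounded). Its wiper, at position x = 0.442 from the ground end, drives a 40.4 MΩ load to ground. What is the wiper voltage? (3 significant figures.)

V_out ≈ 3.67 V

The pot divides into 10.60 MΩ above the wiper and 8.398 MΩ below.
R_L loads the lower segment: effective lower R = 6.953 MΩ.
V_out = 9.26 × 6.953/(10.60 + 6.953) = 3.668 V.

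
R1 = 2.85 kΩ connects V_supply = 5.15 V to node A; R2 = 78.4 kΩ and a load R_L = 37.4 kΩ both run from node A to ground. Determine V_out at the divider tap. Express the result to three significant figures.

V_out ≈ 4.63 V

First combine the lower leg with the load: R2 ‖ R_L = 25.32 kΩ.
Voltage divider with the loaded lower leg: V_out = 5.15 × 25.32/(2.85 + 25.32) = 5.15 × 0.8988 = 4.629 V.
(Unloaded it would be 4.97 V; the load pulls it down.)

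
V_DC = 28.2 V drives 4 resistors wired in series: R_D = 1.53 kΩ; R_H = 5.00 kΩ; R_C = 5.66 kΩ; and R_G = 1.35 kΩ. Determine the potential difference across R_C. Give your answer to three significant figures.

Total series resistance ΣR = 1.53 + 5.00 + 5.66 + 1.35 = 13.54 kΩ.
Voltage divider: V = V_DC · (5.660 / 13.54) = 28.2 × 0.4180 = 11.79 V.

V ≈ 11.8 V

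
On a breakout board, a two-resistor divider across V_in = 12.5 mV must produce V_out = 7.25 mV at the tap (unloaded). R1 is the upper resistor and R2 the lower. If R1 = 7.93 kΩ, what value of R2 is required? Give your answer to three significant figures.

R2 ≈ 11.0 kΩ

The divider ratio is R2/(R1+R2) = 7.25/12.5 = 0.5800.
So R2 = R1 · V_out/(V_in − V_out) = 7.93 × 7.25/(12.5 − 7.25) = 7.93 × 1.381 = 10.95 kΩ.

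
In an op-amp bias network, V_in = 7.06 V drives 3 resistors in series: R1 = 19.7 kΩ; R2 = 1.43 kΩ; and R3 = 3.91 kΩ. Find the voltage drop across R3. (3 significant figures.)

ΣR = 19.7 + 1.43 + 3.91 = 25.04 kΩ.
Voltage divider: V = V_in · (3.910 / 25.04) = 7.06 × 0.1562 = 1.102 V.

V ≈ 1.10 V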